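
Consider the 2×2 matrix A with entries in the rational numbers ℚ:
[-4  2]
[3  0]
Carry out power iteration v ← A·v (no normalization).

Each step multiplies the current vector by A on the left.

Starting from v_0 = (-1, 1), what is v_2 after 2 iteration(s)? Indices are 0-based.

v_2 = (-30, 18)

v_0 = (-1, 1).
v_1 = A·v_0 = (6, -3).
v_2 = A·v_1 = (-30, 18).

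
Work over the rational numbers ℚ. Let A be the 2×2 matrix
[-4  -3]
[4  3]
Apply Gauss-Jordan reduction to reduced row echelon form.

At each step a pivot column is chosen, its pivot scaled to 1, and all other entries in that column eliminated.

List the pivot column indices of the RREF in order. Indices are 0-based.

pivot(0,0)=-4: scale R0 → (1, 3/4)
  clear (1,0): R1 −= (4)R0 → (0, 0)
col 1: no nonzero at/below row 1; advance.

pivot columns: 0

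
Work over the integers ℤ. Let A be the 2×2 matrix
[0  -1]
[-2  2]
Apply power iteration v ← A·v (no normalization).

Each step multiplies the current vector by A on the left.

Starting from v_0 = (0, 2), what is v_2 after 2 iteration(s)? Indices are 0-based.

v_0 = (0, 2).
v_1 = A·v_0 = (-2, 4).
v_2 = A·v_1 = (-4, 12).

v_2 = (-4, 12)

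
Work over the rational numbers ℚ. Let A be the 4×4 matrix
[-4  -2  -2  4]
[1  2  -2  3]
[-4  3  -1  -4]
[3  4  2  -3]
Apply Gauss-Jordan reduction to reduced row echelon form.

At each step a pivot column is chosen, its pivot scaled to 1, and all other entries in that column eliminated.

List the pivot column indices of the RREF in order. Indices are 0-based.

[1] R0 /= -4  ⇒  (1, 1/2, 1/2, -1)
     R1 -= 1·R0  ⇒  (0, 3/2, -5/2, 4)
     R2 -= -4·R0  ⇒  (0, 5, 1, -8)
     R3 -= 3·R0  ⇒  (0, 5/2, 1/2, 0)
[2] R1 /= 3/2  ⇒  (0, 1, -5/3, 8/3)
     R0 -= 1/2·R1  ⇒  (1, 0, 4/3, -7/3)
     R2 -= 5·R1  ⇒  (0, 0, 28/3, -64/3)
     R3 -= 5/2·R1  ⇒  (0, 0, 14/3, -20/3)
[3] R2 /= 28/3  ⇒  (0, 0, 1, -16/7)
     R0 -= 4/3·R2  ⇒  (1, 0, 0, 5/7)
     R1 -= -5/3·R2  ⇒  (0, 1, 0, -8/7)
     R3 -= 14/3·R2  ⇒  (0, 0, 0, 4)
[4] R3 /= 4  ⇒  (0, 0, 0, 1)
     R0 -= 5/7·R3  ⇒  (1, 0, 0, 0)
     R1 -= -8/7·R3  ⇒  (0, 1, 0, 0)
     R2 -= -16/7·R3  ⇒  (0, 0, 1, 0)

pivot columns: 0, 1, 2, 3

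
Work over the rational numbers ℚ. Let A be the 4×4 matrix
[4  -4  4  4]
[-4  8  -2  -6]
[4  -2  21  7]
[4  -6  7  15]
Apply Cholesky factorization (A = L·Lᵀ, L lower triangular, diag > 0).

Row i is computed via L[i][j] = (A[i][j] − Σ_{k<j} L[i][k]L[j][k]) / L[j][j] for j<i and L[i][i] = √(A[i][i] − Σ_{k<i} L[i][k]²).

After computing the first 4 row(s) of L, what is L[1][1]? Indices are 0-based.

Step 1: L[0][0] = √(4) = 2.
  L[1][0] = (-4) / L[0][0] = -2.
Step 2: L[1][1] = √(4) = 2.
  L[2][0] = (4) / L[0][0] = 2.
  L[2][1] = (2) / L[1][1] = 1.
Step 3: L[2][2] = √(16) = 4.
  L[3][0] = (4) / L[0][0] = 2.
  L[3][1] = (-2) / L[1][1] = -1.
  L[3][2] = (4) / L[2][2] = 1.
Step 4: L[3][3] = √(9) = 3.

L[1][1] = 2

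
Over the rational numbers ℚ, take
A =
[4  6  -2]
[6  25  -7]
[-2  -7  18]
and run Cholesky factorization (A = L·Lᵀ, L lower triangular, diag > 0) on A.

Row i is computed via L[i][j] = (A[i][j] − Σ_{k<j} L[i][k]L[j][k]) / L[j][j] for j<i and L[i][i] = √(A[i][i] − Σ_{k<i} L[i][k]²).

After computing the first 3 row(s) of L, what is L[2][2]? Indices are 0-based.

Step 1: L[0][0] = √(4) = 2.
  L[1][0] = (6) / L[0][0] = 3.
Step 2: L[1][1] = √(16) = 4.
  L[2][0] = (-2) / L[0][0] = -1.
  L[2][1] = (-4) / L[1][1] = -1.
Step 3: L[2][2] = √(16) = 4.

L[2][2] = 4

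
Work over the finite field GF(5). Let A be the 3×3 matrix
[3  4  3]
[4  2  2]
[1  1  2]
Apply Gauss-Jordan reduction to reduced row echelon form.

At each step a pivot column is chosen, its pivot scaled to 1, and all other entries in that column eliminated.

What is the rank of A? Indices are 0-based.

step 1: normalize row 0 (÷3) = (1, 3, 1)
  row 1: subtract 4×row0 = (0, 0, 3)
  row 2: subtract 1×row0 = (0, 3, 1)
step 2: exchange rows 1,2
step 2: normalize row 1 (÷3) = (0, 1, 2)
  row 0: subtract 3×row1 = (1, 0, 0)
step 3: normalize row 2 (÷3) = (0, 0, 1)
  row 1: subtract 2×row2 = (0, 1, 0)

rank = 3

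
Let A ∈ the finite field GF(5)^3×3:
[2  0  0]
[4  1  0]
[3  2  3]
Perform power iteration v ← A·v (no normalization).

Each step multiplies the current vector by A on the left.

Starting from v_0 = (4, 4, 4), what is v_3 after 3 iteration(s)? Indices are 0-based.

v_3 = (2, 1, 2)

v_0 = (4, 4, 4).
v_1 = A·v_0 = (3, 0, 2).
v_2 = A·v_1 = (1, 2, 0).
v_3 = A·v_2 = (2, 1, 2).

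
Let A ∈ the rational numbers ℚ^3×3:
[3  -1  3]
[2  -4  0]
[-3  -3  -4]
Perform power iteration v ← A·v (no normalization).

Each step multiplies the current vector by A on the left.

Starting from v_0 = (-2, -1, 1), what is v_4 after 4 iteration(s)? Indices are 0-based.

v_4 = (56, -158, -233)

v_0 = (-2, -1, 1).
v_1 = A·v_0 = (-2, 0, 5).
v_2 = A·v_1 = (9, -4, -14).
v_3 = A·v_2 = (-11, 34, 41).
v_4 = A·v_3 = (56, -158, -233).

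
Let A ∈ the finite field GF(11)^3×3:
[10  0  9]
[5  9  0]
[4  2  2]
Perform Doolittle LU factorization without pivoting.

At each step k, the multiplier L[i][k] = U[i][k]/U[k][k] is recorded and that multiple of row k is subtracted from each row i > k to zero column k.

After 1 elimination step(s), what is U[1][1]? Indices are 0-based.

[col 0] pivot 10
  R1 -= 6*R0 → (0, 9, 1)  (L[1][0] := 6)
  R2 -= 7*R0 → (0, 2, 5)  (L[2][0] := 7)

U[1][1] = 9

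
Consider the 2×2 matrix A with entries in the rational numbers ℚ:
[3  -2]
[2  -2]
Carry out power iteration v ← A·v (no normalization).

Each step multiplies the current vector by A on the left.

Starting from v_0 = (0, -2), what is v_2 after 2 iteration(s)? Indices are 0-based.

v_2 = (4, 0)

v_0 = (0, -2).
v_1 = A·v_0 = (4, 4).
v_2 = A·v_1 = (4, 0).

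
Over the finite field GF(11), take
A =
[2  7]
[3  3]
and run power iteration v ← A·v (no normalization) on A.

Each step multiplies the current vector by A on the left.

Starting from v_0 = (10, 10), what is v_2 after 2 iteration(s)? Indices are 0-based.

v_0 = (10, 10).
v_1 = A·v_0 = (2, 5).
v_2 = A·v_1 = (6, 10).

v_2 = (6, 10)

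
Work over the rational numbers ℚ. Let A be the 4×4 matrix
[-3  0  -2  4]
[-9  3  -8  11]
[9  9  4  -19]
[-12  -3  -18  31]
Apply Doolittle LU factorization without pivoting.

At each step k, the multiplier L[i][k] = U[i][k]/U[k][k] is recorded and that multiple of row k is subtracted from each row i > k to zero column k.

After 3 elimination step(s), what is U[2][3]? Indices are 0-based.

k=0: U[0][0]=-3
  eliminate (1,0): mult=3, new row 1: (0, 3, -2, -1); set L[1][0]=3
  eliminate (2,0): mult=-3, new row 2: (0, 9, -2, -7); set L[2][0]=-3
  eliminate (3,0): mult=4, new row 3: (0, -3, -10, 15); set L[3][0]=4
k=1: U[1][1]=3
  eliminate (2,1): mult=3, new row 2: (0, 0, 4, -4); set L[2][1]=3
  eliminate (3,1): mult=-1, new row 3: (0, 0, -12, 14); set L[3][1]=-1
k=2: U[2][2]=4
  eliminate (3,2): mult=-3, new row 3: (0, 0, 0, 2); set L[3][2]=-3

U[2][3] = -4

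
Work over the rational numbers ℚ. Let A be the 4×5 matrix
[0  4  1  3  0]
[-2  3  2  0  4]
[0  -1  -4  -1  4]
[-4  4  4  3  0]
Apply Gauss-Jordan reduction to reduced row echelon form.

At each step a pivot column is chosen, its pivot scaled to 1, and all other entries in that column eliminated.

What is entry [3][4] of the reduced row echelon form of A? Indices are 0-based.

[1] R0 <-> R1
[1] R0 /= -2  ⇒  (1, -3/2, -1, 0, -2)
     R3 -= -4·R0  ⇒  (0, -2, 0, 3, -8)
[2] R1 /= 4  ⇒  (0, 1, 1/4, 3/4, 0)
     R0 -= -3/2·R1  ⇒  (1, 0, -5/8, 9/8, -2)
     R2 -= -1·R1  ⇒  (0, 0, -15/4, -1/4, 4)
     R3 -= -2·R1  ⇒  (0, 0, 1/2, 9/2, -8)
[3] R2 /= -15/4  ⇒  (0, 0, 1, 1/15, -16/15)
     R0 -= -5/8·R2  ⇒  (1, 0, 0, 7/6, -8/3)
     R1 -= 1/4·R2  ⇒  (0, 1, 0, 11/15, 4/15)
     R3 -= 1/2·R2  ⇒  (0, 0, 0, 67/15, -112/15)
[4] R3 /= 67/15  ⇒  (0, 0, 0, 1, -112/67)
     R0 -= 7/6·R3  ⇒  (1, 0, 0, 0, -48/67)
     R1 -= 11/15·R3  ⇒  (0, 1, 0, 0, 100/67)
     R2 -= 1/15·R3  ⇒  (0, 0, 1, 0, -64/67)

M[3][4] = -112/67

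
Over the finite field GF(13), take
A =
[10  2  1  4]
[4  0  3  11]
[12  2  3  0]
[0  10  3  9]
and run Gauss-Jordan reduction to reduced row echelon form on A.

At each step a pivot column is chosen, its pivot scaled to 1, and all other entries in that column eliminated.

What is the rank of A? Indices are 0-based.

pivot(0,0)=10: scale R0 → (1, 8, 4, 3)
  clear (1,0): R1 −= (4)R0 → (0, 7, 0, 12)
  clear (2,0): R2 −= (12)R0 → (0, 10, 7, 3)
pivot(1,1)=7: scale R1 → (0, 1, 0, 11)
  clear (0,1): R0 −= (8)R1 → (1, 0, 4, 6)
  clear (2,1): R2 −= (10)R1 → (0, 0, 7, 10)
  clear (3,1): R3 −= (10)R1 → (0, 0, 3, 3)
pivot(2,2)=7: scale R2 → (0, 0, 1, 7)
  clear (0,2): R0 −= (4)R2 → (1, 0, 0, 4)
  clear (3,2): R3 −= (3)R2 → (0, 0, 0, 8)
pivot(3,3)=8: scale R3 → (0, 0, 0, 1)
  clear (0,3): R0 −= (4)R3 → (1, 0, 0, 0)
  clear (1,3): R1 −= (11)R3 → (0, 1, 0, 0)
  clear (2,3): R2 −= (7)R3 → (0, 0, 1, 0)

rank = 4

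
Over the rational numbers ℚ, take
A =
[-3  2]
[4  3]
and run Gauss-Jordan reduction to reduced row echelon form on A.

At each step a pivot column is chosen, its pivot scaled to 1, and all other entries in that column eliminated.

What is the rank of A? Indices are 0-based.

rank = 2

pivot(0,0)=-3: scale R0 → (1, -2/3)
  clear (1,0): R1 −= (4)R0 → (0, 17/3)
pivot(1,1)=17/3: scale R1 → (0, 1)
  clear (0,1): R0 −= (-2/3)R1 → (1, 0)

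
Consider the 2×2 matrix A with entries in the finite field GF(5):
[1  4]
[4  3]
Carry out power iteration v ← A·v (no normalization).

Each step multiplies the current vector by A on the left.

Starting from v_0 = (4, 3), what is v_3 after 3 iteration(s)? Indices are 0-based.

v_0 = (4, 3).
v_1 = A·v_0 = (1, 0).
v_2 = A·v_1 = (1, 4).
v_3 = A·v_2 = (2, 1).

v_3 = (2, 1)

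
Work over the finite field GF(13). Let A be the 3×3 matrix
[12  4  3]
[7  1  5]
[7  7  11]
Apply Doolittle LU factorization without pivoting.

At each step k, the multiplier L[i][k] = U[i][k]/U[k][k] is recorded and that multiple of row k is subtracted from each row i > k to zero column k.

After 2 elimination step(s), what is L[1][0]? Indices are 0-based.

L[1][0] = 6

k=0: U[0][0]=12
  eliminate (1,0): mult=6, new row 1: (0, 3, 0); set L[1][0]=6
  eliminate (2,0): mult=6, new row 2: (0, 9, 6); set L[2][0]=6
k=1: U[1][1]=3
  eliminate (2,1): mult=3, new row 2: (0, 0, 6); set L[2][1]=3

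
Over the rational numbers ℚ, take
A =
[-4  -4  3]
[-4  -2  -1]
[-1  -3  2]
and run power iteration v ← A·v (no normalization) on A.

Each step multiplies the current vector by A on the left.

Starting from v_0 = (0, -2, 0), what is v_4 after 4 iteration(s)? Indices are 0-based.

v_4 = (-1544, -1712, -636)

v_0 = (0, -2, 0).
v_1 = A·v_0 = (8, 4, 6).
v_2 = A·v_1 = (-30, -46, -8).
v_3 = A·v_2 = (280, 220, 152).
v_4 = A·v_3 = (-1544, -1712, -636).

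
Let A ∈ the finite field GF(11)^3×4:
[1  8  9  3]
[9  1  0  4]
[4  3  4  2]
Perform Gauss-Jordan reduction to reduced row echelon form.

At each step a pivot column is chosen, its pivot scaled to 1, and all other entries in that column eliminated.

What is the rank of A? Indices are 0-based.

[1] R0 /= 1  ⇒  (1, 8, 9, 3)
     R1 -= 9·R0  ⇒  (0, 6, 7, 10)
     R2 -= 4·R0  ⇒  (0, 4, 1, 1)
[2] R1 /= 6  ⇒  (0, 1, 3, 9)
     R0 -= 8·R1  ⇒  (1, 0, 7, 8)
     R2 -= 4·R1  ⇒  (0, 0, 0, 9)
column 2 empty below row 2
[3] R2 /= 9  ⇒  (0, 0, 0, 1)
     R0 -= 8·R2  ⇒  (1, 0, 7, 0)
     R1 -= 9·R2  ⇒  (0, 1, 3, 0)

rank = 3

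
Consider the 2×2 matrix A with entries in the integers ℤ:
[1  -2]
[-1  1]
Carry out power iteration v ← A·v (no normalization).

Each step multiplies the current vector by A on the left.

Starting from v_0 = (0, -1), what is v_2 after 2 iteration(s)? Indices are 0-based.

v_0 = (0, -1).
v_1 = A·v_0 = (2, -1).
v_2 = A·v_1 = (4, -3).

v_2 = (4, -3)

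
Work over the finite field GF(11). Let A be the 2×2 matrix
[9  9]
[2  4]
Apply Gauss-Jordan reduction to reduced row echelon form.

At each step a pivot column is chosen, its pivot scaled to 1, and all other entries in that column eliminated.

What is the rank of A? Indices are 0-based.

[1] R0 /= 9  ⇒  (1, 1)
     R1 -= 2·R0  ⇒  (0, 2)
[2] R1 /= 2  ⇒  (0, 1)
     R0 -= 1·R1  ⇒  (1, 0)

rank = 2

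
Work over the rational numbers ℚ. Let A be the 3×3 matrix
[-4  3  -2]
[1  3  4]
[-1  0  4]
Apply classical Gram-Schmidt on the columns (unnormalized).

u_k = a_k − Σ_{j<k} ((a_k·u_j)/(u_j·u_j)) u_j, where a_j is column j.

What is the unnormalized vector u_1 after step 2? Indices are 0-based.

Step 1: u_0 = a_0 = (-4, 1, -1).
Step 2: u_1 = a_1 − (-1/2)·u_0 = (1, 7/2, -1/2).

u_1 = (1, 7/2, -1/2)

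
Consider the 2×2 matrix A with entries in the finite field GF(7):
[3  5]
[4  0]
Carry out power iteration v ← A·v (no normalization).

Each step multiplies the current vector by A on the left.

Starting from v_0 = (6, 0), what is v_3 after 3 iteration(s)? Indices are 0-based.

v_3 = (0, 3)

v_0 = (6, 0).
v_1 = A·v_0 = (4, 3).
v_2 = A·v_1 = (6, 2).
v_3 = A·v_2 = (0, 3).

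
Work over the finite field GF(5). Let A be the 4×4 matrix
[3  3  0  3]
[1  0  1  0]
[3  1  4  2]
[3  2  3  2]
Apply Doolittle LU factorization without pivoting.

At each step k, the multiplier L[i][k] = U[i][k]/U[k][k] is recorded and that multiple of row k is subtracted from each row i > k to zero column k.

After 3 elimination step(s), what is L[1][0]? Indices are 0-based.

k=0: U[0][0]=3
  eliminate (1,0): mult=2, new row 1: (0, 4, 1, 4); set L[1][0]=2
  eliminate (2,0): mult=1, new row 2: (0, 3, 4, 4); set L[2][0]=1
  eliminate (3,0): mult=1, new row 3: (0, 4, 3, 4); set L[3][0]=1
k=1: U[1][1]=4
  eliminate (2,1): mult=2, new row 2: (0, 0, 2, 1); set L[2][1]=2
  eliminate (3,1): mult=1, new row 3: (0, 0, 2, 0); set L[3][1]=1
k=2: U[2][2]=2
  eliminate (3,2): mult=1, new row 3: (0, 0, 0, 4); set L[3][2]=1

L[1][0] = 2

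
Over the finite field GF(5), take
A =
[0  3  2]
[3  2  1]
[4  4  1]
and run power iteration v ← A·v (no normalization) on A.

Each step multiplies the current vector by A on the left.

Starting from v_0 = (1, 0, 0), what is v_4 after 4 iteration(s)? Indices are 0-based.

v_4 = (4, 4, 0)

v_0 = (1, 0, 0).
v_1 = A·v_0 = (0, 3, 4).
v_2 = A·v_1 = (2, 0, 1).
v_3 = A·v_2 = (2, 2, 4).
v_4 = A·v_3 = (4, 4, 0).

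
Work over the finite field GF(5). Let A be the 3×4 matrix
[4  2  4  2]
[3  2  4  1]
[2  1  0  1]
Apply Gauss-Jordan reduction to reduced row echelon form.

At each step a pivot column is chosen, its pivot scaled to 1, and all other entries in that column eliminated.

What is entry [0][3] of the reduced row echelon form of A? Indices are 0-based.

step 1: normalize row 0 (÷4) = (1, 3, 1, 3)
  row 1: subtract 3×row0 = (0, 3, 1, 2)
  row 2: subtract 2×row0 = (0, 0, 3, 0)
step 2: normalize row 1 (÷3) = (0, 1, 2, 4)
  row 0: subtract 3×row1 = (1, 0, 0, 1)
step 3: normalize row 2 (÷3) = (0, 0, 1, 0)
  row 1: subtract 2×row2 = (0, 1, 0, 4)

M[0][3] = 1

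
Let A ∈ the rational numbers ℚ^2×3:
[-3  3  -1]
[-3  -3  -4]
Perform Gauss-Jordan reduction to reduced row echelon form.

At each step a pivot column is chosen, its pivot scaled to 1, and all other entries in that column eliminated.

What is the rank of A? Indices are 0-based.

pivot(0,0)=-3: scale R0 → (1, -1, 1/3)
  clear (1,0): R1 −= (-3)R0 → (0, -6, -3)
pivot(1,1)=-6: scale R1 → (0, 1, 1/2)
  clear (0,1): R0 −= (-1)R1 → (1, 0, 5/6)

rank = 2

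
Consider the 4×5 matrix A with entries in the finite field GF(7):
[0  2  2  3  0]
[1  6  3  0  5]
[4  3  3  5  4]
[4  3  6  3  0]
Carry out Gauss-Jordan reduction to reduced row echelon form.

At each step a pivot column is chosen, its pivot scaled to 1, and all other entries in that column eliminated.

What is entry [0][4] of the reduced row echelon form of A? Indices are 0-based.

pivot(0,0): swap R0↔R1
pivot(0,0)=1: scale R0 → (1, 6, 3, 0, 5)
  clear (2,0): R2 −= (4)R0 → (0, 0, 5, 5, 5)
  clear (3,0): R3 −= (4)R0 → (0, 0, 1, 3, 1)
pivot(1,1)=2: scale R1 → (0, 1, 1, 5, 0)
  clear (0,1): R0 −= (6)R1 → (1, 0, 4, 5, 5)
pivot(2,2)=5: scale R2 → (0, 0, 1, 1, 1)
  clear (0,2): R0 −= (4)R2 → (1, 0, 0, 1, 1)
  clear (1,2): R1 −= (1)R2 → (0, 1, 0, 4, 6)
  clear (3,2): R3 −= (1)R2 → (0, 0, 0, 2, 0)
pivot(3,3)=2: scale R3 → (0, 0, 0, 1, 0)
  clear (0,3): R0 −= (1)R3 → (1, 0, 0, 0, 1)
  clear (1,3): R1 −= (4)R3 → (0, 1, 0, 0, 6)
  clear (2,3): R2 −= (1)R3 → (0, 0, 1, 0, 1)

M[0][4] = 1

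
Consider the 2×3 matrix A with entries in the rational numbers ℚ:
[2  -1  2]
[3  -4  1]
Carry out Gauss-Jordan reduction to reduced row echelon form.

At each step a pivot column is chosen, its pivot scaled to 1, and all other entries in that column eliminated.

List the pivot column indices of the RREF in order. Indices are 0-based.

[1] R0 /= 2  ⇒  (1, -1/2, 1)
     R1 -= 3·R0  ⇒  (0, -5/2, -2)
[2] R1 /= -5/2  ⇒  (0, 1, 4/5)
     R0 -= -1/2·R1  ⇒  (1, 0, 7/5)

pivot columns: 0, 1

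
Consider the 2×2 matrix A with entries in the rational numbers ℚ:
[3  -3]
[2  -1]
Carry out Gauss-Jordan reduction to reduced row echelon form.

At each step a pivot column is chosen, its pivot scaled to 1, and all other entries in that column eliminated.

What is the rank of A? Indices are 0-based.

rank = 2

pivot(0,0)=3: scale R0 → (1, -1)
  clear (1,0): R1 −= (2)R0 → (0, 1)
pivot(1,1)=1: scale R1 → (0, 1)
  clear (0,1): R0 −= (-1)R1 → (1, 0)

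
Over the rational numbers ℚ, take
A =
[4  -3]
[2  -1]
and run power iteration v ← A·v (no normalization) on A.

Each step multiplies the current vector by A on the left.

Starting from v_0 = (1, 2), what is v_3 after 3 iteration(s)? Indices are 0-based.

v_3 = (-20, -12)

v_0 = (1, 2).
v_1 = A·v_0 = (-2, 0).
v_2 = A·v_1 = (-8, -4).
v_3 = A·v_2 = (-20, -12).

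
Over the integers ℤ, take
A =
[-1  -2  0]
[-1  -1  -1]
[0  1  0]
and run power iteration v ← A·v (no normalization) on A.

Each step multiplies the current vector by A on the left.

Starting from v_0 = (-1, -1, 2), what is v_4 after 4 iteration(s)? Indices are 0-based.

v_0 = (-1, -1, 2).
v_1 = A·v_0 = (3, 0, -1).
v_2 = A·v_1 = (-3, -2, 0).
v_3 = A·v_2 = (7, 5, -2).
v_4 = A·v_3 = (-17, -10, 5).

v_4 = (-17, -10, 5)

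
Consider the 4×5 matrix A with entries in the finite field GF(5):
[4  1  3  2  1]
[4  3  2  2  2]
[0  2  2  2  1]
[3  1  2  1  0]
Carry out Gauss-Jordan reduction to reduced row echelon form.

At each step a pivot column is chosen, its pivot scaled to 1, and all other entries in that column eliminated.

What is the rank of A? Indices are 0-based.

rank = 4

pivot(0,0)=4: scale R0 → (1, 4, 2, 3, 4)
  clear (1,0): R1 −= (4)R0 → (0, 2, 4, 0, 1)
  clear (3,0): R3 −= (3)R0 → (0, 4, 1, 2, 3)
pivot(1,1)=2: scale R1 → (0, 1, 2, 0, 3)
  clear (0,1): R0 −= (4)R1 → (1, 0, 4, 3, 2)
  clear (2,1): R2 −= (2)R1 → (0, 0, 3, 2, 0)
  clear (3,1): R3 −= (4)R1 → (0, 0, 3, 2, 1)
pivot(2,2)=3: scale R2 → (0, 0, 1, 4, 0)
  clear (0,2): R0 −= (4)R2 → (1, 0, 0, 2, 2)
  clear (1,2): R1 −= (2)R2 → (0, 1, 0, 2, 3)
  clear (3,2): R3 −= (3)R2 → (0, 0, 0, 0, 1)
col 3: no nonzero at/below row 3; advance.
pivot(3,4)=1: scale R3 → (0, 0, 0, 0, 1)
  clear (0,4): R0 −= (2)R3 → (1, 0, 0, 2, 0)
  clear (1,4): R1 −= (3)R3 → (0, 1, 0, 2, 0)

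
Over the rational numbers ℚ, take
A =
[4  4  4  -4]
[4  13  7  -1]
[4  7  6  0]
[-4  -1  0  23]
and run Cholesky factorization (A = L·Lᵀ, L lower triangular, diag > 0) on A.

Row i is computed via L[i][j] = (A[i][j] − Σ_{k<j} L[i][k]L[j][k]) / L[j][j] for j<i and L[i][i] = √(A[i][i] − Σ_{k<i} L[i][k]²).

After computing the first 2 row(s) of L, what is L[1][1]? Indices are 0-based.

L[1][1] = 3

Step 1: L[0][0] = √(4) = 2.
  L[1][0] = (4) / L[0][0] = 2.
Step 2: L[1][1] = √(9) = 3.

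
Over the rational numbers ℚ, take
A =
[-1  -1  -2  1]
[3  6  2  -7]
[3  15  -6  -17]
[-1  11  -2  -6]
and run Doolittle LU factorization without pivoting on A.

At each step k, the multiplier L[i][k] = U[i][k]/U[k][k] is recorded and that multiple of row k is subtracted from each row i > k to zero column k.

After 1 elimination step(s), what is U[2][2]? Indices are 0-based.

U[2][2] = -12

k=0: U[0][0]=-1
  eliminate (1,0): mult=-3, new row 1: (0, 3, -4, -4); set L[1][0]=-3
  eliminate (2,0): mult=-3, new row 2: (0, 12, -12, -14); set L[2][0]=-3
  eliminate (3,0): mult=1, new row 3: (0, 12, 0, -7); set L[3][0]=1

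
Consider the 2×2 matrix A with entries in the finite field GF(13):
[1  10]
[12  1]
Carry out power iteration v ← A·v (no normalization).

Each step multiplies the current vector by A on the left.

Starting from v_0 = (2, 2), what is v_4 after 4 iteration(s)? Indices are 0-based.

v_4 = (12, 11)

v_0 = (2, 2).
v_1 = A·v_0 = (9, 0).
v_2 = A·v_1 = (9, 4).
v_3 = A·v_2 = (10, 8).
v_4 = A·v_3 = (12, 11).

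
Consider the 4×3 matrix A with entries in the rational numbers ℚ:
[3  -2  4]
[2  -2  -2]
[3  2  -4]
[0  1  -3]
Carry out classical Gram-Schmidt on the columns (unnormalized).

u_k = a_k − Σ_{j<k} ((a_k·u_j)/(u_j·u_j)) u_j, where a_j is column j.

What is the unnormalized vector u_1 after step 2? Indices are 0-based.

Step 1: u_0 = a_0 = (3, 2, 3, 0).
Step 2: u_1 = a_1 − (-2/11)·u_0 = (-16/11, -18/11, 28/11, 1).

u_1 = (-16/11, -18/11, 28/11, 1)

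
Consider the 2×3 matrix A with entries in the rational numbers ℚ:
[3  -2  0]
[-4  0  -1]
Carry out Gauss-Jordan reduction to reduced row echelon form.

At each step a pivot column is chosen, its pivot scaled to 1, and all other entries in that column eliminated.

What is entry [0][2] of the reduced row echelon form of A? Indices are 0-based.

pivot(0,0)=3: scale R0 → (1, -2/3, 0)
  clear (1,0): R1 −= (-4)R0 → (0, -8/3, -1)
pivot(1,1)=-8/3: scale R1 → (0, 1, 3/8)
  clear (0,1): R0 −= (-2/3)R1 → (1, 0, 1/4)

M[0][2] = 1/4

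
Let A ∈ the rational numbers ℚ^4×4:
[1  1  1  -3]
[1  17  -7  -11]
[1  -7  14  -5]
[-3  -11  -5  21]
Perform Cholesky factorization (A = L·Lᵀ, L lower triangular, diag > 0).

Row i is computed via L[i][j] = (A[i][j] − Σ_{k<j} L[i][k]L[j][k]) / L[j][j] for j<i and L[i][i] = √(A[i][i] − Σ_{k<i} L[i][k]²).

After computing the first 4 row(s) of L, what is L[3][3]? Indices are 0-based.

Step 1: L[0][0] = √(1) = 1.
  L[1][0] = (1) / L[0][0] = 1.
Step 2: L[1][1] = √(16) = 4.
  L[2][0] = (1) / L[0][0] = 1.
  L[2][1] = (-8) / L[1][1] = -2.
Step 3: L[2][2] = √(9) = 3.
  L[3][0] = (-3) / L[0][0] = -3.
  L[3][1] = (-8) / L[1][1] = -2.
  L[3][2] = (-6) / L[2][2] = -2.
Step 4: L[3][3] = √(4) = 2.

L[3][3] = 2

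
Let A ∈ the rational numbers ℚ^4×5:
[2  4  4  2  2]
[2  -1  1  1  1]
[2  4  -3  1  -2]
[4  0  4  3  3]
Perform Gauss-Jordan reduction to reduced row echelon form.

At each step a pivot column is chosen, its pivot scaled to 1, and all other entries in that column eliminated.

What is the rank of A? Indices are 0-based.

step 1: normalize row 0 (÷2) = (1, 2, 2, 1, 1)
  row 1: subtract 2×row0 = (0, -5, -3, -1, -1)
  row 2: subtract 2×row0 = (0, 0, -7, -1, -4)
  row 3: subtract 4×row0 = (0, -8, -4, -1, -1)
step 2: normalize row 1 (÷-5) = (0, 1, 3/5, 1/5, 1/5)
  row 0: subtract 2×row1 = (1, 0, 4/5, 3/5, 3/5)
  row 3: subtract -8×row1 = (0, 0, 4/5, 3/5, 3/5)
step 3: normalize row 2 (÷-7) = (0, 0, 1, 1/7, 4/7)
  row 0: subtract 4/5×row2 = (1, 0, 0, 17/35, 1/7)
  row 1: subtract 3/5×row2 = (0, 1, 0, 4/35, -1/7)
  row 3: subtract 4/5×row2 = (0, 0, 0, 17/35, 1/7)
step 4: normalize row 3 (÷17/35) = (0, 0, 0, 1, 5/17)
  row 0: subtract 17/35×row3 = (1, 0, 0, 0, 0)
  row 1: subtract 4/35×row3 = (0, 1, 0, 0, -3/17)
  row 2: subtract 1/7×row3 = (0, 0, 1, 0, 9/17)

rank = 4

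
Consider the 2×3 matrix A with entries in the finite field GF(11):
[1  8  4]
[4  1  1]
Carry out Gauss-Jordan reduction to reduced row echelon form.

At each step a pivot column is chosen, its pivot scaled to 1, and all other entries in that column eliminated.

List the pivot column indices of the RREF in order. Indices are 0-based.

pivot columns: 0, 1

step 1: normalize row 0 (÷1) = (1, 8, 4)
  row 1: subtract 4×row0 = (0, 2, 7)
step 2: normalize row 1 (÷2) = (0, 1, 9)
  row 0: subtract 8×row1 = (1, 0, 9)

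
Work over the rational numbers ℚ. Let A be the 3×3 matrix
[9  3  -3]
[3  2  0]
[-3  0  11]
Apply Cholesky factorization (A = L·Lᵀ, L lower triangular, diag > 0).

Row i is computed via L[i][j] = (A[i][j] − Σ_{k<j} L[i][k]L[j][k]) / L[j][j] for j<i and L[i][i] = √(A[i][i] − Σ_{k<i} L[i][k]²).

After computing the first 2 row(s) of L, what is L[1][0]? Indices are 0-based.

Step 1: L[0][0] = √(9) = 3.
  L[1][0] = (3) / L[0][0] = 1.
Step 2: L[1][1] = √(1) = 1.

L[1][0] = 1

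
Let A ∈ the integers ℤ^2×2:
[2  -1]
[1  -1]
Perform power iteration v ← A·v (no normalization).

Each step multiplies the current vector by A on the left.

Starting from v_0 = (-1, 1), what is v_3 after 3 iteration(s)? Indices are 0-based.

v_0 = (-1, 1).
v_1 = A·v_0 = (-3, -2).
v_2 = A·v_1 = (-4, -1).
v_3 = A·v_2 = (-7, -3).

v_3 = (-7, -3)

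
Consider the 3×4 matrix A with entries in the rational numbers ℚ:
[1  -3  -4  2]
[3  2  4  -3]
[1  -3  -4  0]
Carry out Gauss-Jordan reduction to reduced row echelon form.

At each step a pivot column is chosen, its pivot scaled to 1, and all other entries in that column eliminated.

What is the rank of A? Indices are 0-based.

pivot(0,0)=1: scale R0 → (1, -3, -4, 2)
  clear (1,0): R1 −= (3)R0 → (0, 11, 16, -9)
  clear (2,0): R2 −= (1)R0 → (0, 0, 0, -2)
pivot(1,1)=11: scale R1 → (0, 1, 16/11, -9/11)
  clear (0,1): R0 −= (-3)R1 → (1, 0, 4/11, -5/11)
col 2: no nonzero at/below row 2; advance.
pivot(2,3)=-2: scale R2 → (0, 0, 0, 1)
  clear (0,3): R0 −= (-5/11)R2 → (1, 0, 4/11, 0)
  clear (1,3): R1 −= (-9/11)R2 → (0, 1, 16/11, 0)

rank = 3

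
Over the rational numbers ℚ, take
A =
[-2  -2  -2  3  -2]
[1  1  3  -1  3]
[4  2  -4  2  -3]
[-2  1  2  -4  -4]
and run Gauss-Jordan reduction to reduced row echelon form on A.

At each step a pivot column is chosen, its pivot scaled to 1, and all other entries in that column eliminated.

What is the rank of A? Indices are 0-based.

[1] R0 /= -2  ⇒  (1, 1, 1, -3/2, 1)
     R1 -= 1·R0  ⇒  (0, 0, 2, 1/2, 2)
     R2 -= 4·R0  ⇒  (0, -2, -8, 8, -7)
     R3 -= -2·R0  ⇒  (0, 3, 4, -7, -2)
[2] R1 <-> R2
[2] R1 /= -2  ⇒  (0, 1, 4, -4, 7/2)
     R0 -= 1·R1  ⇒  (1, 0, -3, 5/2, -5/2)
     R3 -= 3·R1  ⇒  (0, 0, -8, 5, -25/2)
[3] R2 /= 2  ⇒  (0, 0, 1, 1/4, 1)
     R0 -= -3·R2  ⇒  (1, 0, 0, 13/4, 1/2)
     R1 -= 4·R2  ⇒  (0, 1, 0, -5, -1/2)
     R3 -= -8·R2  ⇒  (0, 0, 0, 7, -9/2)
[4] R3 /= 7  ⇒  (0, 0, 0, 1, -9/14)
     R0 -= 13/4·R3  ⇒  (1, 0, 0, 0, 145/56)
     R1 -= -5·R3  ⇒  (0, 1, 0, 0, -26/7)
     R2 -= 1/4·R3  ⇒  (0, 0, 1, 0, 65/56)

rank = 4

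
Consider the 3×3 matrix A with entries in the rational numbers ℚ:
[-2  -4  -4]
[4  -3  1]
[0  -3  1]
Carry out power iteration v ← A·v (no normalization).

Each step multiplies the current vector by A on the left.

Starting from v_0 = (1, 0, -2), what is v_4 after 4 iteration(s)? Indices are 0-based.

v_4 = (656, 224, 256)

v_0 = (1, 0, -2).
v_1 = A·v_0 = (6, 2, -2).
v_2 = A·v_1 = (-12, 16, -8).
v_3 = A·v_2 = (-8, -104, -56).
v_4 = A·v_3 = (656, 224, 256).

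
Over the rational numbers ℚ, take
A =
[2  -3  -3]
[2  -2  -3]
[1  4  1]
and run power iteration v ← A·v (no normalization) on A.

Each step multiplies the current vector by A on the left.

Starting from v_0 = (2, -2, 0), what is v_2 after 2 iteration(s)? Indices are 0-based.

v_2 = (14, 22, 36)

v_0 = (2, -2, 0).
v_1 = A·v_0 = (10, 8, -6).
v_2 = A·v_1 = (14, 22, 36).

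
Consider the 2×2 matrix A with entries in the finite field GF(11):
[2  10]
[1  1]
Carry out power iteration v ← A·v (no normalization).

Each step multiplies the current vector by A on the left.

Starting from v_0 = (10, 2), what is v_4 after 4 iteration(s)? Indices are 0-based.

v_4 = (4, 6)

v_0 = (10, 2).
v_1 = A·v_0 = (7, 1).
v_2 = A·v_1 = (2, 8).
v_3 = A·v_2 = (7, 10).
v_4 = A·v_3 = (4, 6).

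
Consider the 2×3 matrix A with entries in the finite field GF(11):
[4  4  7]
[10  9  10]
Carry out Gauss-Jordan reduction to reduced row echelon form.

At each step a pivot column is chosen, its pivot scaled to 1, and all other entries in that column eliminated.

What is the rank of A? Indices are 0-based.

rank = 2

step 1: normalize row 0 (÷4) = (1, 1, 10)
  row 1: subtract 10×row0 = (0, 10, 9)
step 2: normalize row 1 (÷10) = (0, 1, 2)
  row 0: subtract 1×row1 = (1, 0, 8)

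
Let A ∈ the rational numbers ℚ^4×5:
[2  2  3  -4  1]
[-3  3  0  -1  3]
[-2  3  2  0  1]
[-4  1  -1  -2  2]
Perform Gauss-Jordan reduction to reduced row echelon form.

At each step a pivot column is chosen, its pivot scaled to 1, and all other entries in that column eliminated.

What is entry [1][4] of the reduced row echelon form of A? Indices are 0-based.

M[1][4] = 47/45

[1] R0 /= 2  ⇒  (1, 1, 3/2, -2, 1/2)
     R1 -= -3·R0  ⇒  (0, 6, 9/2, -7, 9/2)
     R2 -= -2·R0  ⇒  (0, 5, 5, -4, 2)
     R3 -= -4·R0  ⇒  (0, 5, 5, -10, 4)
[2] R1 /= 6  ⇒  (0, 1, 3/4, -7/6, 3/4)
     R0 -= 1·R1  ⇒  (1, 0, 3/4, -5/6, -1/4)
     R2 -= 5·R1  ⇒  (0, 0, 5/4, 11/6, -7/4)
     R3 -= 5·R1  ⇒  (0, 0, 5/4, -25/6, 1/4)
[3] R2 /= 5/4  ⇒  (0, 0, 1, 22/15, -7/5)
     R0 -= 3/4·R2  ⇒  (1, 0, 0, -29/15, 4/5)
     R1 -= 3/4·R2  ⇒  (0, 1, 0, -34/15, 9/5)
     R3 -= 5/4·R2  ⇒  (0, 0, 0, -6, 2)
[4] R3 /= -6  ⇒  (0, 0, 0, 1, -1/3)
     R0 -= -29/15·R3  ⇒  (1, 0, 0, 0, 7/45)
     R1 -= -34/15·R3  ⇒  (0, 1, 0, 0, 47/45)
     R2 -= 22/15·R3  ⇒  (0, 0, 1, 0, -41/45)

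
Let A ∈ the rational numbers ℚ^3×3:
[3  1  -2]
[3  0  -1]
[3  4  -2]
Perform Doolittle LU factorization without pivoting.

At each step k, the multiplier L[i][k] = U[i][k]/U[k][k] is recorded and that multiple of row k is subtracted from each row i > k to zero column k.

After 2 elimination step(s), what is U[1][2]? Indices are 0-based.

Step 1: pivot at (0,0) is 3.
  row1 ← row1 − (1)·row0  ⇒  L[1][0]=1, U row1=(0, -1, 1)
  row2 ← row2 − (1)·row0  ⇒  L[2][0]=1, U row2=(0, 3, 0)
Step 2: pivot at (1,1) is -1.
  row2 ← row2 − (-3)·row1  ⇒  L[2][1]=-3, U row2=(0, 0, 3)

U[1][2] = 1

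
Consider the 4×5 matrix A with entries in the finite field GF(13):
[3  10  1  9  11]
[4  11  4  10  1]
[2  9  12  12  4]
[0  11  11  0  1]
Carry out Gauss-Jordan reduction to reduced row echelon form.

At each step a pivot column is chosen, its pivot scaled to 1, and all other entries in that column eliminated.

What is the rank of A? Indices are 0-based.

rank = 4

[1] R0 /= 3  ⇒  (1, 12, 9, 3, 8)
     R1 -= 4·R0  ⇒  (0, 2, 7, 11, 8)
     R2 -= 2·R0  ⇒  (0, 11, 7, 6, 1)
[2] R1 /= 2  ⇒  (0, 1, 10, 12, 4)
     R0 -= 12·R1  ⇒  (1, 0, 6, 2, 12)
     R2 -= 11·R1  ⇒  (0, 0, 1, 4, 9)
     R3 -= 11·R1  ⇒  (0, 0, 5, 11, 9)
[3] R2 /= 1  ⇒  (0, 0, 1, 4, 9)
     R0 -= 6·R2  ⇒  (1, 0, 0, 4, 10)
     R1 -= 10·R2  ⇒  (0, 1, 0, 11, 5)
     R3 -= 5·R2  ⇒  (0, 0, 0, 4, 3)
[4] R3 /= 4  ⇒  (0, 0, 0, 1, 4)
     R0 -= 4·R3  ⇒  (1, 0, 0, 0, 7)
     R1 -= 11·R3  ⇒  (0, 1, 0, 0, 0)
     R2 -= 4·R3  ⇒  (0, 0, 1, 0, 6)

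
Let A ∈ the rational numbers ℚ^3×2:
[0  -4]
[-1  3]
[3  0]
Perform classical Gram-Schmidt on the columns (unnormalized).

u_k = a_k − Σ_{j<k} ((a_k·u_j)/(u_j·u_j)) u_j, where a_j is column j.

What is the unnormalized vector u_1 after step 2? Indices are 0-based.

u_1 = (-4, 27/10, 9/10)

Step 1: u_0 = a_0 = (0, -1, 3).
Step 2: u_1 = a_1 − (-3/10)·u_0 = (-4, 27/10, 9/10).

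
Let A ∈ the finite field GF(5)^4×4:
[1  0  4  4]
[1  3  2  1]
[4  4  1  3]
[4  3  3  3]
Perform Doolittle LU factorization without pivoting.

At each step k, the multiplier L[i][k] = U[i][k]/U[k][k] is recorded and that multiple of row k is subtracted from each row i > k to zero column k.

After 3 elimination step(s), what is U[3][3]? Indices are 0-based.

k=0: U[0][0]=1
  eliminate (1,0): mult=1, new row 1: (0, 3, 3, 2); set L[1][0]=1
  eliminate (2,0): mult=4, new row 2: (0, 4, 0, 2); set L[2][0]=4
  eliminate (3,0): mult=4, new row 3: (0, 3, 2, 2); set L[3][0]=4
k=1: U[1][1]=3
  eliminate (2,1): mult=3, new row 2: (0, 0, 1, 1); set L[2][1]=3
  eliminate (3,1): mult=1, new row 3: (0, 0, 4, 0); set L[3][1]=1
k=2: U[2][2]=1
  eliminate (3,2): mult=4, new row 3: (0, 0, 0, 1); set L[3][2]=4

U[3][3] = 1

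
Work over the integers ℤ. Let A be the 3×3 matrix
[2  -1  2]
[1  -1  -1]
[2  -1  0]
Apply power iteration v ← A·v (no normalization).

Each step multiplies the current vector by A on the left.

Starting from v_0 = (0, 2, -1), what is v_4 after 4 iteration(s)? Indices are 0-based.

v_4 = (-109, -11, -67)

v_0 = (0, 2, -1).
v_1 = A·v_0 = (-4, -1, -2).
v_2 = A·v_1 = (-11, -1, -7).
v_3 = A·v_2 = (-35, -3, -21).
v_4 = A·v_3 = (-109, -11, -67).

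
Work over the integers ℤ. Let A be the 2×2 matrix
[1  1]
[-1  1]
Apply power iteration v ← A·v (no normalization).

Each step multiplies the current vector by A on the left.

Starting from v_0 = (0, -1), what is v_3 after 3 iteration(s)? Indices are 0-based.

v_0 = (0, -1).
v_1 = A·v_0 = (-1, -1).
v_2 = A·v_1 = (-2, 0).
v_3 = A·v_2 = (-2, 2).

v_3 = (-2, 2)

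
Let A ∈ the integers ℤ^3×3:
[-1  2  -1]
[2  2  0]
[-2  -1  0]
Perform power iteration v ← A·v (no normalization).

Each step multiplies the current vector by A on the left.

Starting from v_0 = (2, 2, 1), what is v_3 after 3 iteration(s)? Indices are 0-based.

v_3 = (25, 78, -60)

v_0 = (2, 2, 1).
v_1 = A·v_0 = (1, 8, -6).
v_2 = A·v_1 = (21, 18, -10).
v_3 = A·v_2 = (25, 78, -60).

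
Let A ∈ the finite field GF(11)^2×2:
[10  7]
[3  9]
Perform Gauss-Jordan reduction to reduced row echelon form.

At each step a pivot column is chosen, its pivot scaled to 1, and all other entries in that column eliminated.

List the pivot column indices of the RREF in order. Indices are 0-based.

[1] R0 /= 10  ⇒  (1, 4)
     R1 -= 3·R0  ⇒  (0, 8)
[2] R1 /= 8  ⇒  (0, 1)
     R0 -= 4·R1  ⇒  (1, 0)

pivot columns: 0, 1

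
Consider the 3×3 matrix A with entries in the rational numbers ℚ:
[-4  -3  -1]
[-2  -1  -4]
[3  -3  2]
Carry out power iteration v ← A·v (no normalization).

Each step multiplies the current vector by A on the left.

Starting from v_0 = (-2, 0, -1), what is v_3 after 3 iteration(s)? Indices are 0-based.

v_3 = (203, 150, -200)

v_0 = (-2, 0, -1).
v_1 = A·v_0 = (9, 8, -8).
v_2 = A·v_1 = (-52, 6, -13).
v_3 = A·v_2 = (203, 150, -200).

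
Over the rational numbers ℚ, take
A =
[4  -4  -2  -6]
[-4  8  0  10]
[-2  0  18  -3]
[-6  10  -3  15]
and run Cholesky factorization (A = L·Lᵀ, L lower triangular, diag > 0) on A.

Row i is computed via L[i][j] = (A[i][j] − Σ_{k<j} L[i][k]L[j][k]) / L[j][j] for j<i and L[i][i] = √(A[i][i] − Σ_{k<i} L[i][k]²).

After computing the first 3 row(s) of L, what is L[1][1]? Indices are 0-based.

Step 1: L[0][0] = √(4) = 2.
  L[1][0] = (-4) / L[0][0] = -2.
Step 2: L[1][1] = √(4) = 2.
  L[2][0] = (-2) / L[0][0] = -1.
  L[2][1] = (-2) / L[1][1] = -1.
Step 3: L[2][2] = √(16) = 4.

L[1][1] = 2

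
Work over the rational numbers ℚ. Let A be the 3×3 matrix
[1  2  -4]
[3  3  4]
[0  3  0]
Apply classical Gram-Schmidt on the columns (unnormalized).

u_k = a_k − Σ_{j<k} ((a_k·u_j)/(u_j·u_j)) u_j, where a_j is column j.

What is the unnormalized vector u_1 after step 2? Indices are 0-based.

u_1 = (9/10, -3/10, 3)

Step 1: u_0 = a_0 = (1, 3, 0).
Step 2: u_1 = a_1 − (11/10)·u_0 = (9/10, -3/10, 3).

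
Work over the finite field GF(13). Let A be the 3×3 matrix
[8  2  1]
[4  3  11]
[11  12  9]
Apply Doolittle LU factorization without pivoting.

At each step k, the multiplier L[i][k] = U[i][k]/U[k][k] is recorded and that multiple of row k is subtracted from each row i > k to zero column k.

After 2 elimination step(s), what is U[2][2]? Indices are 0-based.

k=0: U[0][0]=8
  eliminate (1,0): mult=7, new row 1: (0, 2, 4); set L[1][0]=7
  eliminate (2,0): mult=3, new row 2: (0, 6, 6); set L[2][0]=3
k=1: U[1][1]=2
  eliminate (2,1): mult=3, new row 2: (0, 0, 7); set L[2][1]=3

U[2][2] = 7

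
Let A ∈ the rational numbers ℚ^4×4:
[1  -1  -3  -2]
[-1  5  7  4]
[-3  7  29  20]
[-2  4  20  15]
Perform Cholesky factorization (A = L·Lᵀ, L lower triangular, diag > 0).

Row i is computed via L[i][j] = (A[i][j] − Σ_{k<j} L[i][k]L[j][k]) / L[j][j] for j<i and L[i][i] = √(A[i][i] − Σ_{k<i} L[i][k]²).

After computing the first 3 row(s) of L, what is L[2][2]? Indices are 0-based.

L[2][2] = 4

Step 1: L[0][0] = √(1) = 1.
  L[1][0] = (-1) / L[0][0] = -1.
Step 2: L[1][1] = √(4) = 2.
  L[2][0] = (-3) / L[0][0] = -3.
  L[2][1] = (4) / L[1][1] = 2.
Step 3: L[2][2] = √(16) = 4.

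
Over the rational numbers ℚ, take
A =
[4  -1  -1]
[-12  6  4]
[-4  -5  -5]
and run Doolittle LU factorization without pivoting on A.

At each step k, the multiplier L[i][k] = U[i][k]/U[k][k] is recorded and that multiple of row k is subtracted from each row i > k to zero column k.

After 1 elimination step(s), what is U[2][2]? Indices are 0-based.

[col 0] pivot 4
  R1 -= -3*R0 → (0, 3, 1)  (L[1][0] := -3)
  R2 -= -1*R0 → (0, -6, -6)  (L[2][0] := -1)

U[2][2] = -6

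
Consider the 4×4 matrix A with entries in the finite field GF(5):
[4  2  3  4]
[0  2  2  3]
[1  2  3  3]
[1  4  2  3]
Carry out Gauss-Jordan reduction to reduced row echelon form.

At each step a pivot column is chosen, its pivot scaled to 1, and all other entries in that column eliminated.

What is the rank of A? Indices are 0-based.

step 1: normalize row 0 (÷4) = (1, 3, 2, 1)
  row 2: subtract 1×row0 = (0, 4, 1, 2)
  row 3: subtract 1×row0 = (0, 1, 0, 2)
step 2: normalize row 1 (÷2) = (0, 1, 1, 4)
  row 0: subtract 3×row1 = (1, 0, 4, 4)
  row 2: subtract 4×row1 = (0, 0, 2, 1)
  row 3: subtract 1×row1 = (0, 0, 4, 3)
step 3: normalize row 2 (÷2) = (0, 0, 1, 3)
  row 0: subtract 4×row2 = (1, 0, 0, 2)
  row 1: subtract 1×row2 = (0, 1, 0, 1)
  row 3: subtract 4×row2 = (0, 0, 0, 1)
step 4: normalize row 3 (÷1) = (0, 0, 0, 1)
  row 0: subtract 2×row3 = (1, 0, 0, 0)
  row 1: subtract 1×row3 = (0, 1, 0, 0)
  row 2: subtract 3×row3 = (0, 0, 1, 0)

rank = 4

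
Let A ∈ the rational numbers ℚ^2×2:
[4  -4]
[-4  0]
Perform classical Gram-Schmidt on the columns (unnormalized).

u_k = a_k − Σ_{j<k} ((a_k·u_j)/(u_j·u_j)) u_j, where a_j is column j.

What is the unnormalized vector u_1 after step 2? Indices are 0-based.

u_1 = (-2, -2)

Step 1: u_0 = a_0 = (4, -4).
Step 2: u_1 = a_1 − (-1/2)·u_0 = (-2, -2).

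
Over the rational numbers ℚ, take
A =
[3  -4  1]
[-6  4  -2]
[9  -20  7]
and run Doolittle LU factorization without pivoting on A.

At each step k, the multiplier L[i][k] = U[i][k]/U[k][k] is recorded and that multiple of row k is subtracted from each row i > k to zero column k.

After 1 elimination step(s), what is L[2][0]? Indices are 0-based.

k=0: U[0][0]=3
  eliminate (1,0): mult=-2, new row 1: (0, -4, 0); set L[1][0]=-2
  eliminate (2,0): mult=3, new row 2: (0, -8, 4); set L[2][0]=3

L[2][0] = 3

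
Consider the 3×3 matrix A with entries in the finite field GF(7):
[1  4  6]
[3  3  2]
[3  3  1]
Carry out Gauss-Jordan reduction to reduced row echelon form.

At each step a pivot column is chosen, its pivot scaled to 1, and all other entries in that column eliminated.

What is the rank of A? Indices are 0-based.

step 1: normalize row 0 (÷1) = (1, 4, 6)
  row 1: subtract 3×row0 = (0, 5, 5)
  row 2: subtract 3×row0 = (0, 5, 4)
step 2: normalize row 1 (÷5) = (0, 1, 1)
  row 0: subtract 4×row1 = (1, 0, 2)
  row 2: subtract 5×row1 = (0, 0, 6)
step 3: normalize row 2 (÷6) = (0, 0, 1)
  row 0: subtract 2×row2 = (1, 0, 0)
  row 1: subtract 1×row2 = (0, 1, 0)

rank = 3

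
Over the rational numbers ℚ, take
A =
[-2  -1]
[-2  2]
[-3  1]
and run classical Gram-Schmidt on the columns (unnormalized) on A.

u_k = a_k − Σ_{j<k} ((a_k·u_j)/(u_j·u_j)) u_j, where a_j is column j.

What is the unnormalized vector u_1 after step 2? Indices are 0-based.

Step 1: u_0 = a_0 = (-2, -2, -3).
Step 2: u_1 = a_1 − (-5/17)·u_0 = (-27/17, 24/17, 2/17).

u_1 = (-27/17, 24/17, 2/17)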